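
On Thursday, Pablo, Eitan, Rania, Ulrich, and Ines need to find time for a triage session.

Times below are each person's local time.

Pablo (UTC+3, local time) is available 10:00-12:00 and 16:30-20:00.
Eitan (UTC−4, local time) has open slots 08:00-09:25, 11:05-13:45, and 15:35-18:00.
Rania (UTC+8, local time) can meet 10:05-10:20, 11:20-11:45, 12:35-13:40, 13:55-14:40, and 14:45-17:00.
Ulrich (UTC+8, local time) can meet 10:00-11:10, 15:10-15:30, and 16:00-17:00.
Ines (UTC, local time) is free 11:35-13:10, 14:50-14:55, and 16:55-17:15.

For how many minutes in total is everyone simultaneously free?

Pablo → UTC: 07:00–09:00, 13:30–17:00.
Eitan → UTC: 12:00–13:25, 15:05–17:45, 19:35–22:00.
Rania → UTC: 02:05–02:20, 03:20–03:45, 04:35–05:40, 05:55–06:40, 06:45–09:00.
Ulrich → UTC: 02:00–03:10, 07:10–07:30, 08:00–09:00.
Ines → UTC: 11:35–13:10, 14:50–14:55, 16:55–17:15.
Pablo ∩ Eitan: 15:05–17:00.
Pablo ∩ Eitan ∩ Rania: (none).
Pablo ∩ Eitan ∩ Rania ∩ Ulrich: (none).
Pablo ∩ Eitan ∩ Rania ∩ Ulrich ∩ Ines: (none).
Total common minutes: 0.

0 minutes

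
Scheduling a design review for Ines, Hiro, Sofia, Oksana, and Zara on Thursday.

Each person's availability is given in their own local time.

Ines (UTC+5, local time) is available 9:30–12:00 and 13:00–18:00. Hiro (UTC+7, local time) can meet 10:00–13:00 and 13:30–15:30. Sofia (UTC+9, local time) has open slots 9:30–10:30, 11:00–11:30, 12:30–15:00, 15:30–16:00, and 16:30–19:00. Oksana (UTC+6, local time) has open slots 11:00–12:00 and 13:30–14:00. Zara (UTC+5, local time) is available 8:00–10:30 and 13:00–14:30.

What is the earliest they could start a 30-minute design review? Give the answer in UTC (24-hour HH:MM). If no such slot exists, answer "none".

05:00

Ines → UTC: 04:30–07:00, 08:00–13:00.
Hiro → UTC: 03:00–06:00, 06:30–08:30.
Sofia → UTC: 00:30–01:30, 02:00–02:30, 03:30–06:00, 06:30–07:00, 07:30–10:00.
Oksana → UTC: 05:00–06:00, 07:30–08:00.
Zara → UTC: 03:00–05:30, 08:00–09:30.
Ines ∩ Hiro: 04:30–06:00, 06:30–07:00, 08:00–08:30.
Ines ∩ Hiro ∩ Sofia: 04:30–06:00, 06:30–07:00, 08:00–08:30.
Ines ∩ Hiro ∩ Sofia ∩ Oksana: 05:00–06:00.
Ines ∩ Hiro ∩ Sofia ∩ Oksana ∩ Zara: 05:00–05:30.
Windows ≥ 30 min: 05:00–05:30.
Earliest such window starts at 05:00.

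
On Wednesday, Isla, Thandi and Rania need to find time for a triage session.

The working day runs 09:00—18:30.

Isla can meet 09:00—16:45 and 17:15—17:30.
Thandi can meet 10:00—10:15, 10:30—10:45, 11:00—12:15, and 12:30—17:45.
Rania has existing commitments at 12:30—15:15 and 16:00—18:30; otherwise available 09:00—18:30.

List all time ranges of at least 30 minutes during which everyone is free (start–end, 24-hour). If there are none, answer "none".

11:00–12:15, 15:15–16:00

Rania free within 09:00–18:30: 09:00–12:30, 15:15–16:00.
Isla ∩ Thandi: 10:00–10:15, 10:30–10:45, 11:00–12:15, 12:30–16:45, 17:15–17:30.
Isla ∩ Thandi ∩ Rania: 10:00–10:15, 10:30–10:45, 11:00–12:15, 15:15–16:00.
Windows ≥ 30 min: 11:00–12:15, 15:15–16:00.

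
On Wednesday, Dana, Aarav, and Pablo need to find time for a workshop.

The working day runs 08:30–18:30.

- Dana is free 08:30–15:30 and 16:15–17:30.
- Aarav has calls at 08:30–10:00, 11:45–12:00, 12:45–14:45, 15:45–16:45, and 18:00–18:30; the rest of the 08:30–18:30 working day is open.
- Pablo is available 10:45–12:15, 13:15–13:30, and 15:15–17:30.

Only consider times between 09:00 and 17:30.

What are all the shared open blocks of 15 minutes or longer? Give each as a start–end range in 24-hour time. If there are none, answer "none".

10:45–11:45, 12:00–12:15, 15:15–15:30, 16:45–17:30

Aarav free within 08:30–18:30: 10:00–11:45, 12:00–12:45, 14:45–15:45, 16:45–18:00.
Dana ∩ Aarav: 10:00–11:45, 12:00–12:45, 14:45–15:30, 16:45–17:30.
Dana ∩ Aarav ∩ Pablo: 10:45–11:45, 12:00–12:15, 15:15–15:30, 16:45–17:30.
Restricted to 09:00–17:30: 10:45–11:45, 12:00–12:15, 15:15–15:30, 16:45–17:30.
Windows ≥ 15 min: 10:45–11:45, 12:00–12:15, 15:15–15:30, 16:45–17:30.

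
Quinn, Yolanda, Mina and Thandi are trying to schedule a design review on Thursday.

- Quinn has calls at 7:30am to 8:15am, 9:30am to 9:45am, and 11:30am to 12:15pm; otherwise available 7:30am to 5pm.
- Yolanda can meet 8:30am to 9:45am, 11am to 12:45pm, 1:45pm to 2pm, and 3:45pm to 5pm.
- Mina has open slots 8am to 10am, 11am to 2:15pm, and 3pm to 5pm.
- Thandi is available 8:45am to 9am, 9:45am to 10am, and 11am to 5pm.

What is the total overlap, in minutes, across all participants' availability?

165 minutes

Quinn free within 07:30–17:00: 08:15–09:30, 09:45–11:30, 12:15–17:00.
Quinn ∩ Yolanda: 08:30–09:30, 11:00–11:30, 12:15–12:45, 13:45–14:00, 15:45–17:00.
Quinn ∩ Yolanda ∩ Mina: 08:30–09:30, 11:00–11:30, 12:15–12:45, 13:45–14:00, 15:45–17:00.
Quinn ∩ Yolanda ∩ Mina ∩ Thandi: 08:45–09:00, 11:00–11:30, 12:15–12:45, 13:45–14:00, 15:45–17:00.
Total common minutes: 15 + 30 + 30 + 15 + 75 = 165.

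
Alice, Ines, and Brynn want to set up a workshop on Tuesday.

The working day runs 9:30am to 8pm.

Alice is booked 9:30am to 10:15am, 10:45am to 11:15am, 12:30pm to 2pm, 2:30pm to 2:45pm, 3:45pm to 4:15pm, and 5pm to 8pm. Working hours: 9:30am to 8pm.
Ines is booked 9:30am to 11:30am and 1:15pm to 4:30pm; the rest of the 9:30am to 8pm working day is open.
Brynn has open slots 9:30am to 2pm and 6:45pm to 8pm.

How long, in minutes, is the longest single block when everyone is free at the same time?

Alice free within 09:30–20:00: 10:15–10:45, 11:15–12:30, 14:00–14:30, 14:45–15:45, 16:15–17:00.
Ines free within 09:30–20:00: 11:30–13:15, 16:30–20:00.
Alice ∩ Ines: 11:30–12:30, 16:30–17:00.
Alice ∩ Ines ∩ Brynn: 11:30–12:30.
Single common window of 60 minutes.

60 minutes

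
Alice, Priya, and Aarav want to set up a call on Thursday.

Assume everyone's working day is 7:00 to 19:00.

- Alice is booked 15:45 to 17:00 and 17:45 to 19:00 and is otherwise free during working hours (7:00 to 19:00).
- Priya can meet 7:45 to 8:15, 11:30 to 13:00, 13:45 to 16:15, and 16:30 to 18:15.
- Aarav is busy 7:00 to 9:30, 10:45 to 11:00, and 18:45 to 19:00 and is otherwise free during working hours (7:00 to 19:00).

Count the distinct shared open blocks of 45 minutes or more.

3

Alice free within 07:00–19:00: 07:00–15:45, 17:00–17:45.
Aarav free within 07:00–19:00: 09:30–10:45, 11:00–18:45.
Alice ∩ Priya: 07:45–08:15, 11:30–13:00, 13:45–15:45, 17:00–17:45.
Alice ∩ Priya ∩ Aarav: 11:30–13:00, 13:45–15:45, 17:00–17:45.
Windows ≥ 45 min: 11:30–13:00, 13:45–15:45, 17:00–17:45.
That's 3 windows.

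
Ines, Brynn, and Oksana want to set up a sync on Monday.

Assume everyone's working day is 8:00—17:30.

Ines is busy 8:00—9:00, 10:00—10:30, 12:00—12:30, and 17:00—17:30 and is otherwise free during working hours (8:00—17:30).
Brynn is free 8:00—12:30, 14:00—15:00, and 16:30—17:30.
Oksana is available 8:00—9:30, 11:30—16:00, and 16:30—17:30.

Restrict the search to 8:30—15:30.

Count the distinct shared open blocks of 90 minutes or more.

Ines free within 08:00–17:30: 09:00–10:00, 10:30–12:00, 12:30–17:00.
Ines ∩ Brynn: 09:00–10:00, 10:30–12:00, 14:00–15:00, 16:30–17:00.
Ines ∩ Brynn ∩ Oksana: 09:00–09:30, 11:30–12:00, 14:00–15:00, 16:30–17:00.
Restricted to 08:30–15:30: 09:00–09:30, 11:30–12:00, 14:00–15:00.
Windows ≥ 90 min: (none).
That's 0 windows.

0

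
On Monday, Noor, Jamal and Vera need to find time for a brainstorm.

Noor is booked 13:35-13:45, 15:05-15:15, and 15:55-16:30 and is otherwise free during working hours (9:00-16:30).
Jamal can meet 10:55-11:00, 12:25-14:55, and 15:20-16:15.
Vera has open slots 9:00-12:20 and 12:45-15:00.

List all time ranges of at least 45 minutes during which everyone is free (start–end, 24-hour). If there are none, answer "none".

Noor free within 09:00–16:30: 09:00–13:35, 13:45–15:05, 15:15–15:55.
Noor ∩ Jamal: 10:55–11:00, 12:25–13:35, 13:45–14:55, 15:20–15:55.
Noor ∩ Jamal ∩ Vera: 10:55–11:00, 12:45–13:35, 13:45–14:55.
Windows ≥ 45 min: 12:45–13:35, 13:45–14:55.

12:45–13:35, 13:45–14:55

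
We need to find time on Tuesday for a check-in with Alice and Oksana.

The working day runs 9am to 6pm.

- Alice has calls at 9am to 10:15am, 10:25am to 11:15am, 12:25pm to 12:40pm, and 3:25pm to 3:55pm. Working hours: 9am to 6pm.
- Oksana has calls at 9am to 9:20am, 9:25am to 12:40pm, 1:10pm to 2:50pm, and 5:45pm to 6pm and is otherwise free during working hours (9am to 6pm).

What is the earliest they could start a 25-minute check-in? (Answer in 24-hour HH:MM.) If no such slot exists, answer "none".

12:40

Alice free within 09:00–18:00: 10:15–10:25, 11:15–12:25, 12:40–15:25, 15:55–18:00.
Oksana free within 09:00–18:00: 09:20–09:25, 12:40–13:10, 14:50–17:45.
Alice ∩ Oksana: 12:40–13:10, 14:50–15:25, 15:55–17:45.
Windows ≥ 25 min: 12:40–13:10, 14:50–15:25, 15:55–17:45.
Earliest such window starts at 12:40.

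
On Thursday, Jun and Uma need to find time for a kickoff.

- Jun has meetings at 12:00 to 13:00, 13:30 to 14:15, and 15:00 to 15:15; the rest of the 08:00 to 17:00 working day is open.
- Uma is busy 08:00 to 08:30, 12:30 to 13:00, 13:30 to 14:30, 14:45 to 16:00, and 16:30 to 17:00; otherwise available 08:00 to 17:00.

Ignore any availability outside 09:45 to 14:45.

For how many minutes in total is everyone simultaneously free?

Jun free within 08:00–17:00: 08:00–12:00, 13:00–13:30, 14:15–15:00, 15:15–17:00.
Uma free within 08:00–17:00: 08:30–12:30, 13:00–13:30, 14:30–14:45, 16:00–16:30.
Jun ∩ Uma: 08:30–12:00, 13:00–13:30, 14:30–14:45, 16:00–16:30.
Restricted to 09:45–14:45: 09:45–12:00, 13:00–13:30, 14:30–14:45.
Total common minutes: 135 + 30 + 15 = 180.

180 minutes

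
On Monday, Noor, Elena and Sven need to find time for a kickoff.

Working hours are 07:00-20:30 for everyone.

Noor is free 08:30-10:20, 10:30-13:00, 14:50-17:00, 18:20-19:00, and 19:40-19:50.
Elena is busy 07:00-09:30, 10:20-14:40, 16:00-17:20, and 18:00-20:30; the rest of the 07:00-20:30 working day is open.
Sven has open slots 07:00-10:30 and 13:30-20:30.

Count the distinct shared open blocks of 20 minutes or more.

2

Elena free within 07:00–20:30: 09:30–10:20, 14:40–16:00, 17:20–18:00.
Noor ∩ Elena: 09:30–10:20, 14:50–16:00.
Noor ∩ Elena ∩ Sven: 09:30–10:20, 14:50–16:00.
Windows ≥ 20 min: 09:30–10:20, 14:50–16:00.
That's 2 windows.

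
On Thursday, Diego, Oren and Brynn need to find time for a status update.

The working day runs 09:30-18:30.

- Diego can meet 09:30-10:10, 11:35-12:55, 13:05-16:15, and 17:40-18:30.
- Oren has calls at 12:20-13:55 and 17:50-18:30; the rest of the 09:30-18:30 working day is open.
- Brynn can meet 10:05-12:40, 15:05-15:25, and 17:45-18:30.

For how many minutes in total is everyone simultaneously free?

75 minutes

Oren free within 09:30–18:30: 09:30–12:20, 13:55–17:50.
Diego ∩ Oren: 09:30–10:10, 11:35–12:20, 13:55–16:15, 17:40–17:50.
Diego ∩ Oren ∩ Brynn: 10:05–10:10, 11:35–12:20, 15:05–15:25, 17:45–17:50.
Total common minutes: 5 + 45 + 20 + 5 = 75.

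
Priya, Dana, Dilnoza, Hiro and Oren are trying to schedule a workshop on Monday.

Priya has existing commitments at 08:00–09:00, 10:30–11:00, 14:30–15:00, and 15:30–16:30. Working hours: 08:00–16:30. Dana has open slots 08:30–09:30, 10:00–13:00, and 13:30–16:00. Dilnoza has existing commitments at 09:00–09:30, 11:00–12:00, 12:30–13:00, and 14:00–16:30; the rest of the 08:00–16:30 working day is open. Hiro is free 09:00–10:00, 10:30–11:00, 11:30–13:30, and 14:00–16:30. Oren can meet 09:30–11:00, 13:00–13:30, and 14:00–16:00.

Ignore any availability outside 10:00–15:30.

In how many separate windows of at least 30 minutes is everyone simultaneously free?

0

Priya free within 08:00–16:30: 09:00–10:30, 11:00–14:30, 15:00–15:30.
Dilnoza free within 08:00–16:30: 08:00–09:00, 09:30–11:00, 12:00–12:30, 13:00–14:00.
Priya ∩ Dana: 09:00–09:30, 10:00–10:30, 11:00–13:00, 13:30–14:30, 15:00–15:30.
Priya ∩ Dana ∩ Dilnoza: 10:00–10:30, 12:00–12:30, 13:30–14:00.
Priya ∩ Dana ∩ Dilnoza ∩ Hiro: 12:00–12:30.
Priya ∩ Dana ∩ Dilnoza ∩ Hiro ∩ Oren: (none).
Restricted to 10:00–15:30: (none).
Windows ≥ 30 min: (none).
That's 0 windows.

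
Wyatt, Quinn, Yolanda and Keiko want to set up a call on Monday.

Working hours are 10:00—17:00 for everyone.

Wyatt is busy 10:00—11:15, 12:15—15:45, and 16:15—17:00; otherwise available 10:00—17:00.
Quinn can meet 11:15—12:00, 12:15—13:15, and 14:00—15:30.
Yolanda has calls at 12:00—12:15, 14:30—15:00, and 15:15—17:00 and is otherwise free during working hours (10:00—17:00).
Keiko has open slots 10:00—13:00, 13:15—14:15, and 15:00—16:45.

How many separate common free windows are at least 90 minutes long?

Wyatt free within 10:00–17:00: 11:15–12:15, 15:45–16:15.
Yolanda free within 10:00–17:00: 10:00–12:00, 12:15–14:30, 15:00–15:15.
Wyatt ∩ Quinn: 11:15–12:00.
Wyatt ∩ Quinn ∩ Yolanda: 11:15–12:00.
Wyatt ∩ Quinn ∩ Yolanda ∩ Keiko: 11:15–12:00.
Windows ≥ 90 min: (none).
That's 0 windows.

0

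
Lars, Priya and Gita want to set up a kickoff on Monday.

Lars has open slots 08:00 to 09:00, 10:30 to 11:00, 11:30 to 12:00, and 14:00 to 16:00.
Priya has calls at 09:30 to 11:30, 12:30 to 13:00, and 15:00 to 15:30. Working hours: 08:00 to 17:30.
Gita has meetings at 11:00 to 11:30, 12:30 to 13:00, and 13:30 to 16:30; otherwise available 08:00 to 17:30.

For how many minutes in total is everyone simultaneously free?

90 minutes

Priya free within 08:00–17:30: 08:00–09:30, 11:30–12:30, 13:00–15:00, 15:30–17:30.
Gita free within 08:00–17:30: 08:00–11:00, 11:30–12:30, 13:00–13:30, 16:30–17:30.
Lars ∩ Priya: 08:00–09:00, 11:30–12:00, 14:00–15:00, 15:30–16:00.
Lars ∩ Priya ∩ Gita: 08:00–09:00, 11:30–12:00.
Total common minutes: 60 + 30 = 90.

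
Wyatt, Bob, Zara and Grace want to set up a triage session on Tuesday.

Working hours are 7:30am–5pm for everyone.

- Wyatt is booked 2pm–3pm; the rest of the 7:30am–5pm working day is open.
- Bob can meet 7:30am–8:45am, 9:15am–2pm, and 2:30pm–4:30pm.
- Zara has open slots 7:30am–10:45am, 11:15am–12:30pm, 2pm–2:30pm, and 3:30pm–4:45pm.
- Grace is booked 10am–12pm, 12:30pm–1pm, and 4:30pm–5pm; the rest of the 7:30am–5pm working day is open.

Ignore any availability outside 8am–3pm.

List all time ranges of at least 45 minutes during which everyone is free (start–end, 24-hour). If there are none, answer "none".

Wyatt free within 07:30–17:00: 07:30–14:00, 15:00–17:00.
Grace free within 07:30–17:00: 07:30–10:00, 12:00–12:30, 13:00–16:30.
Wyatt ∩ Bob: 07:30–08:45, 09:15–14:00, 15:00–16:30.
Wyatt ∩ Bob ∩ Zara: 07:30–08:45, 09:15–10:45, 11:15–12:30, 15:30–16:30.
Wyatt ∩ Bob ∩ Zara ∩ Grace: 07:30–08:45, 09:15–10:00, 12:00–12:30, 15:30–16:30.
Restricted to 08:00–15:00: 08:00–08:45, 09:15–10:00, 12:00–12:30.
Windows ≥ 45 min: 08:00–08:45, 09:15–10:00.

08:00–08:45, 09:15–10:00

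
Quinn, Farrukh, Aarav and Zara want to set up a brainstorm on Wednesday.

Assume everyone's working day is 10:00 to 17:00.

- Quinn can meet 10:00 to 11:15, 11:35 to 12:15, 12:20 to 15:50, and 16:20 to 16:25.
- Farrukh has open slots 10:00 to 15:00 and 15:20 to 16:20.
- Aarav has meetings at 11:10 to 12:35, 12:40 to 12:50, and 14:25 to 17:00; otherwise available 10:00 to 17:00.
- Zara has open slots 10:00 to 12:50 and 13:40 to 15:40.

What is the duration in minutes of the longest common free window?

70 minutes

Aarav free within 10:00–17:00: 10:00–11:10, 12:35–12:40, 12:50–14:25.
Quinn ∩ Farrukh: 10:00–11:15, 11:35–12:15, 12:20–15:00, 15:20–15:50.
Quinn ∩ Farrukh ∩ Aarav: 10:00–11:10, 12:35–12:40, 12:50–14:25.
Quinn ∩ Farrukh ∩ Aarav ∩ Zara: 10:00–11:10, 12:35–12:40, 13:40–14:25.
Common window lengths: 70, 5, 45 min; longest is 70.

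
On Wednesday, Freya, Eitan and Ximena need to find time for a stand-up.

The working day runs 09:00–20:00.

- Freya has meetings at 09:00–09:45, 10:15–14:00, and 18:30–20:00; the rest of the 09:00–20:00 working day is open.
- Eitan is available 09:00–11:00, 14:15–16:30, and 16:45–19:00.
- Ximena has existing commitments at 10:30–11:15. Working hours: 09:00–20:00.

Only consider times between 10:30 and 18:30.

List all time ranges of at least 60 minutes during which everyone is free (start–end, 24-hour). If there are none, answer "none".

Freya free within 09:00–20:00: 09:45–10:15, 14:00–18:30.
Ximena free within 09:00–20:00: 09:00–10:30, 11:15–20:00.
Freya ∩ Eitan: 09:45–10:15, 14:15–16:30, 16:45–18:30.
Freya ∩ Eitan ∩ Ximena: 09:45–10:15, 14:15–16:30, 16:45–18:30.
Restricted to 10:30–18:30: 14:15–16:30, 16:45–18:30.
Windows ≥ 60 min: 14:15–16:30, 16:45–18:30.

14:15–16:30, 16:45–18:30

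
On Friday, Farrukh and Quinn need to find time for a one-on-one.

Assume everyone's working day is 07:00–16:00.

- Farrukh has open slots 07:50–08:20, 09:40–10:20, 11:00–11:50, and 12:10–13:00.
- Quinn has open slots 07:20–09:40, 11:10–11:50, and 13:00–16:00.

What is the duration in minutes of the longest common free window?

40 minutes

Farrukh ∩ Quinn: 07:50–08:20, 11:10–11:50.
Common window lengths: 30, 40 min; longest is 40.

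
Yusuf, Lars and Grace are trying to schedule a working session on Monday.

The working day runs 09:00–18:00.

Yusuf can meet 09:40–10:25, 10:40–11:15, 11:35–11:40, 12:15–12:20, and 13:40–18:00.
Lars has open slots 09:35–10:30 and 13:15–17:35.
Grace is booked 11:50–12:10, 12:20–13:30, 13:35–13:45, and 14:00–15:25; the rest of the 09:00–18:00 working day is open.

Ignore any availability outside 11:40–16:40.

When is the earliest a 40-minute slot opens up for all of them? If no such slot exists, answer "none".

Grace free within 09:00–18:00: 09:00–11:50, 12:10–12:20, 13:30–13:35, 13:45–14:00, 15:25–18:00.
Yusuf ∩ Lars: 09:40–10:25, 13:40–17:35.
Yusuf ∩ Lars ∩ Grace: 09:40–10:25, 13:45–14:00, 15:25–17:35.
Restricted to 11:40–16:40: 13:45–14:00, 15:25–16:40.
Windows ≥ 40 min: 15:25–16:40.
Earliest such window starts at 15:25.

15:25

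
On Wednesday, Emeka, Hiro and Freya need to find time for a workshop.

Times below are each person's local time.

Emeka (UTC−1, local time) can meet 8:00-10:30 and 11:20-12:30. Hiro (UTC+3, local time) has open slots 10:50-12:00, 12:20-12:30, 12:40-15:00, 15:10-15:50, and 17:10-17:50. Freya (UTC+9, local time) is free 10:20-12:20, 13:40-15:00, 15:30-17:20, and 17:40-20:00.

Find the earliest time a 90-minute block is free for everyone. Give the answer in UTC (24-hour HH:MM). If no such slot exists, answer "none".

none

Emeka → UTC: 09:00–11:30, 12:20–13:30.
Hiro → UTC: 07:50–09:00, 09:20–09:30, 09:40–12:00, 12:10–12:50, 14:10–14:50.
Freya → UTC: 01:20–03:20, 04:40–06:00, 06:30–08:20, 08:40–11:00.
Emeka ∩ Hiro: 09:20–09:30, 09:40–11:30, 12:20–12:50.
Emeka ∩ Hiro ∩ Freya: 09:20–09:30, 09:40–11:00.
Windows ≥ 90 min: (none).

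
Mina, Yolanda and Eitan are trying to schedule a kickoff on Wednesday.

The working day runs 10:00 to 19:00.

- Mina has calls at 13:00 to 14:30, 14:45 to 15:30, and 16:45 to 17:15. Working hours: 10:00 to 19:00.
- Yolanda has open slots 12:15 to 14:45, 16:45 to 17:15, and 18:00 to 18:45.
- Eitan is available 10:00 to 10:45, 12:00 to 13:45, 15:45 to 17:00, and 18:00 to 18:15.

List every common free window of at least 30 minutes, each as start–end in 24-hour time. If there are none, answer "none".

12:15–13:00

Mina free within 10:00–19:00: 10:00–13:00, 14:30–14:45, 15:30–16:45, 17:15–19:00.
Mina ∩ Yolanda: 12:15–13:00, 14:30–14:45, 18:00–18:45.
Mina ∩ Yolanda ∩ Eitan: 12:15–13:00, 18:00–18:15.
Windows ≥ 30 min: 12:15–13:00.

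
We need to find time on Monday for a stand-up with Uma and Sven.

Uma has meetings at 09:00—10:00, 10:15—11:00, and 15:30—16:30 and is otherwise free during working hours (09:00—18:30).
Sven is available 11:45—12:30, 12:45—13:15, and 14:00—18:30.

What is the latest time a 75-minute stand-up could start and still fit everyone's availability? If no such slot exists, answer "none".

Uma free within 09:00–18:30: 10:00–10:15, 11:00–15:30, 16:30–18:30.
Uma ∩ Sven: 11:45–12:30, 12:45–13:15, 14:00–15:30, 16:30–18:30.
Windows ≥ 75 min: 14:00–15:30, 16:30–18:30.
Latest start in the last window 16:30–18:30 is 18:30 − 75 min = 17:15.

17:15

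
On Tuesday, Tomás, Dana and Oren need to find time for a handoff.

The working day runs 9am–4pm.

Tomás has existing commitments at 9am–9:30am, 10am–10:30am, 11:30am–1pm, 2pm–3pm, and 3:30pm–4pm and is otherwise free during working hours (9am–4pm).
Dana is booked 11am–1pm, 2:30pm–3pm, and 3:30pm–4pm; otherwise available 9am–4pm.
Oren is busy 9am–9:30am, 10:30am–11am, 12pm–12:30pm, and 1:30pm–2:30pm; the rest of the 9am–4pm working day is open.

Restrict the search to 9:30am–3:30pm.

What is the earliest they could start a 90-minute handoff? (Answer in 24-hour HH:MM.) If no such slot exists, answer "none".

Tomás free within 09:00–16:00: 09:30–10:00, 10:30–11:30, 13:00–14:00, 15:00–15:30.
Dana free within 09:00–16:00: 09:00–11:00, 13:00–14:30, 15:00–15:30.
Oren free within 09:00–16:00: 09:30–10:30, 11:00–12:00, 12:30–13:30, 14:30–16:00.
Tomás ∩ Dana: 09:30–10:00, 10:30–11:00, 13:00–14:00, 15:00–15:30.
Tomás ∩ Dana ∩ Oren: 09:30–10:00, 13:00–13:30, 15:00–15:30.
Restricted to 09:30–15:30: 09:30–10:00, 13:00–13:30, 15:00–15:30.
Windows ≥ 90 min: (none).

none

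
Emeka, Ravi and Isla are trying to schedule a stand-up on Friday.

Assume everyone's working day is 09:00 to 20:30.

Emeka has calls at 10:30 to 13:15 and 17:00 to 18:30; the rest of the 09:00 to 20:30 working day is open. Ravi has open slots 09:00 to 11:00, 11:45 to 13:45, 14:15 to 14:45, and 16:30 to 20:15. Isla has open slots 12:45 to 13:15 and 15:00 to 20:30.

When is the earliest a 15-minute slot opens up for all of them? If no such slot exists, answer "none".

Emeka free within 09:00–20:30: 09:00–10:30, 13:15–17:00, 18:30–20:30.
Emeka ∩ Ravi: 09:00–10:30, 13:15–13:45, 14:15–14:45, 16:30–17:00, 18:30–20:15.
Emeka ∩ Ravi ∩ Isla: 16:30–17:00, 18:30–20:15.
Windows ≥ 15 min: 16:30–17:00, 18:30–20:15.
Earliest such window starts at 16:30.

16:30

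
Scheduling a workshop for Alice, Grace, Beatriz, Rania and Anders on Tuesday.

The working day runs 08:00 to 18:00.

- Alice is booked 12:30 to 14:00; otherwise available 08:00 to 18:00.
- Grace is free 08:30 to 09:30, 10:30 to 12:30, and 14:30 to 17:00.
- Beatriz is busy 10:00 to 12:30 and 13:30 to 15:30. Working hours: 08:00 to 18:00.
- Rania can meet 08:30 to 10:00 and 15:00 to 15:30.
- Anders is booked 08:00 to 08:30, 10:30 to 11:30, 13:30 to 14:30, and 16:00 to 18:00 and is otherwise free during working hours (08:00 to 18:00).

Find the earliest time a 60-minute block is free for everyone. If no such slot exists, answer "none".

Alice free within 08:00–18:00: 08:00–12:30, 14:00–18:00.
Beatriz free within 08:00–18:00: 08:00–10:00, 12:30–13:30, 15:30–18:00.
Anders free within 08:00–18:00: 08:30–10:30, 11:30–13:30, 14:30–16:00.
Alice ∩ Grace: 08:30–09:30, 10:30–12:30, 14:30–17:00.
Alice ∩ Grace ∩ Beatriz: 08:30–09:30, 15:30–17:00.
Alice ∩ Grace ∩ Beatriz ∩ Rania: 08:30–09:30.
Alice ∩ Grace ∩ Beatriz ∩ Rania ∩ Anders: 08:30–09:30.
Windows ≥ 60 min: 08:30–09:30.
Earliest such window starts at 08:30.

08:30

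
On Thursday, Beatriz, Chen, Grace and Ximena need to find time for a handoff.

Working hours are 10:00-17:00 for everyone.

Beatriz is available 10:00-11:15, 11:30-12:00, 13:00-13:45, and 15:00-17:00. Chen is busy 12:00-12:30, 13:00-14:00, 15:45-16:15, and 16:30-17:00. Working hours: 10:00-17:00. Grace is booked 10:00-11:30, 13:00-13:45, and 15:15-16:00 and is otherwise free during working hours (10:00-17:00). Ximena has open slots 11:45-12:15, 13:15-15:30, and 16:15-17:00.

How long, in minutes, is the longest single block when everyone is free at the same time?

Chen free within 10:00–17:00: 10:00–12:00, 12:30–13:00, 14:00–15:45, 16:15–16:30.
Grace free within 10:00–17:00: 11:30–13:00, 13:45–15:15, 16:00–17:00.
Beatriz ∩ Chen: 10:00–11:15, 11:30–12:00, 15:00–15:45, 16:15–16:30.
Beatriz ∩ Chen ∩ Grace: 11:30–12:00, 15:00–15:15, 16:15–16:30.
Beatriz ∩ Chen ∩ Grace ∩ Ximena: 11:45–12:00, 15:00–15:15, 16:15–16:30.
Common window lengths: 15, 15, 15 min; longest is 15.

15 minutes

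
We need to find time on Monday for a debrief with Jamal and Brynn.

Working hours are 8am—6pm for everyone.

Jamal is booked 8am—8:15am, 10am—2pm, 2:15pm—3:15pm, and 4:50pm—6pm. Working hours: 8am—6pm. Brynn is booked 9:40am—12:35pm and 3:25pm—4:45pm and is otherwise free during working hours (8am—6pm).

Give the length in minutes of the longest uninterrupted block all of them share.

Jamal free within 08:00–18:00: 08:15–10:00, 14:00–14:15, 15:15–16:50.
Brynn free within 08:00–18:00: 08:00–09:40, 12:35–15:25, 16:45–18:00.
Jamal ∩ Brynn: 08:15–09:40, 14:00–14:15, 15:15–15:25, 16:45–16:50.
Common window lengths: 85, 15, 10, 5 min; longest is 85.

85 minutes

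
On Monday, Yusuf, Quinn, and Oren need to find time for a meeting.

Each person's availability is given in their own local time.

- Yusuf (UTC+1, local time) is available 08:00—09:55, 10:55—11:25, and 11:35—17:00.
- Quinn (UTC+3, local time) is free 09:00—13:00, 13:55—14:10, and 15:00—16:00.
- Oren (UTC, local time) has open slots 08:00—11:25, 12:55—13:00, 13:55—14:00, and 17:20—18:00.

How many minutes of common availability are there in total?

80 minutes

Yusuf → UTC: 07:00–08:55, 09:55–10:25, 10:35–16:00.
Quinn → UTC: 06:00–10:00, 10:55–11:10, 12:00–13:00.
Oren → UTC: 08:00–11:25, 12:55–13:00, 13:55–14:00, 17:20–18:00.
Yusuf ∩ Quinn: 07:00–08:55, 09:55–10:00, 10:55–11:10, 12:00–13:00.
Yusuf ∩ Quinn ∩ Oren: 08:00–08:55, 09:55–10:00, 10:55–11:10, 12:55–13:00.
Total common minutes: 55 + 5 + 15 + 5 = 80.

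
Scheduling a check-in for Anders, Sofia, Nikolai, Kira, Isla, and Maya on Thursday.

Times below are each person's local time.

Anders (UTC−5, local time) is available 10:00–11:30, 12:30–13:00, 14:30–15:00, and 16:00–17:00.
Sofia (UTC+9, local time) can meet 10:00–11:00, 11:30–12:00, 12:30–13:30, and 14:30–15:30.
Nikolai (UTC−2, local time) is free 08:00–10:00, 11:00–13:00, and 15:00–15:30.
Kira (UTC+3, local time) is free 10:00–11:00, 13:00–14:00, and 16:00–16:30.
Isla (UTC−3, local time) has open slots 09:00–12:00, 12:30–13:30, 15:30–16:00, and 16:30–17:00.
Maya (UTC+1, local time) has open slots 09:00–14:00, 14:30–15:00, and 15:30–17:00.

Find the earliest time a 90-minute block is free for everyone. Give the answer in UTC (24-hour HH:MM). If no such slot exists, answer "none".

Anders → UTC: 15:00–16:30, 17:30–18:00, 19:30–20:00, 21:00–22:00.
Sofia → UTC: 01:00–02:00, 02:30–03:00, 03:30–04:30, 05:30–06:30.
Nikolai → UTC: 10:00–12:00, 13:00–15:00, 17:00–17:30.
Kira → UTC: 07:00–08:00, 10:00–11:00, 13:00–13:30.
Isla → UTC: 12:00–15:00, 15:30–16:30, 18:30–19:00, 19:30–20:00.
Maya → UTC: 08:00–13:00, 13:30–14:00, 14:30–16:00.
Anders ∩ Sofia: (none).
Anders ∩ Sofia ∩ Nikolai: (none).
Anders ∩ Sofia ∩ Nikolai ∩ Kira: (none).
Anders ∩ Sofia ∩ Nikolai ∩ Kira ∩ Isla: (none).
Anders ∩ Sofia ∩ Nikolai ∩ Kira ∩ Isla ∩ Maya: (none).
Windows ≥ 90 min: (none).

none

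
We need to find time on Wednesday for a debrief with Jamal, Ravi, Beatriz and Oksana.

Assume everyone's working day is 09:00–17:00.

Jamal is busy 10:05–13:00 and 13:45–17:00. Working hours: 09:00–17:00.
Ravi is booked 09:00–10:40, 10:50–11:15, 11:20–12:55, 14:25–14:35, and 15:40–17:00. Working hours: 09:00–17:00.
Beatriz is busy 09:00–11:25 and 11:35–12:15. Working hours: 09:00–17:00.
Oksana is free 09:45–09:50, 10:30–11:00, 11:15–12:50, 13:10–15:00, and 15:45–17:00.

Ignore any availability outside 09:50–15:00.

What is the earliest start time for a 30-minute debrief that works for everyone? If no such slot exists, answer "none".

Jamal free within 09:00–17:00: 09:00–10:05, 13:00–13:45.
Ravi free within 09:00–17:00: 10:40–10:50, 11:15–11:20, 12:55–14:25, 14:35–15:40.
Beatriz free within 09:00–17:00: 11:25–11:35, 12:15–17:00.
Jamal ∩ Ravi: 13:00–13:45.
Jamal ∩ Ravi ∩ Beatriz: 13:00–13:45.
Jamal ∩ Ravi ∩ Beatriz ∩ Oksana: 13:10–13:45.
Restricted to 09:50–15:00: 13:10–13:45.
Windows ≥ 30 min: 13:10–13:45.
Earliest such window starts at 13:10.

13:10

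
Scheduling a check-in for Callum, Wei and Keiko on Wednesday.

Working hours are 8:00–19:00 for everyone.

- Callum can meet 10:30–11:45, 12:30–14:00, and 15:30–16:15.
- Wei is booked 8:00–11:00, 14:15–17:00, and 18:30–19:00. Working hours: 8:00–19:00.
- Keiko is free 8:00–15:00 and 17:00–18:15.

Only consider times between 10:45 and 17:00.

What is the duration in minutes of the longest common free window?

90 minutes

Wei free within 08:00–19:00: 11:00–14:15, 17:00–18:30.
Callum ∩ Wei: 11:00–11:45, 12:30–14:00.
Callum ∩ Wei ∩ Keiko: 11:00–11:45, 12:30–14:00.
Restricted to 10:45–17:00: 11:00–11:45, 12:30–14:00.
Common window lengths: 45, 90 min; longest is 90.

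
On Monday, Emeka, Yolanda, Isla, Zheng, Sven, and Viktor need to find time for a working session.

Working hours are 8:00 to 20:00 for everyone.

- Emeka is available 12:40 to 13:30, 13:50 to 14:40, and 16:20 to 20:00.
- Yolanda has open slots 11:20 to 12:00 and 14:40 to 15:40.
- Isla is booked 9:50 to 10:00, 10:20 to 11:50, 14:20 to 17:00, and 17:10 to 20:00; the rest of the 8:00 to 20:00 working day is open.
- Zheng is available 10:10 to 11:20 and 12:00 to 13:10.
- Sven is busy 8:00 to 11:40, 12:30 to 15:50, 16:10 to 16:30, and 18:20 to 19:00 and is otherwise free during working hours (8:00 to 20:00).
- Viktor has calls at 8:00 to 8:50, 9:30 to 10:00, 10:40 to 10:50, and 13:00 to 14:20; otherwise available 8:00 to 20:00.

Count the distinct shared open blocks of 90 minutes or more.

Isla free within 08:00–20:00: 08:00–09:50, 10:00–10:20, 11:50–14:20, 17:00–17:10.
Sven free within 08:00–20:00: 11:40–12:30, 15:50–16:10, 16:30–18:20, 19:00–20:00.
Viktor free within 08:00–20:00: 08:50–09:30, 10:00–10:40, 10:50–13:00, 14:20–20:00.
Emeka ∩ Yolanda: (none).
Emeka ∩ Yolanda ∩ Isla: (none).
Emeka ∩ Yolanda ∩ Isla ∩ Zheng: (none).
Emeka ∩ Yolanda ∩ Isla ∩ Zheng ∩ Sven: (none).
Emeka ∩ Yolanda ∩ Isla ∩ Zheng ∩ Sven ∩ Viktor: (none).
Windows ≥ 90 min: (none).
That's 0 windows.

0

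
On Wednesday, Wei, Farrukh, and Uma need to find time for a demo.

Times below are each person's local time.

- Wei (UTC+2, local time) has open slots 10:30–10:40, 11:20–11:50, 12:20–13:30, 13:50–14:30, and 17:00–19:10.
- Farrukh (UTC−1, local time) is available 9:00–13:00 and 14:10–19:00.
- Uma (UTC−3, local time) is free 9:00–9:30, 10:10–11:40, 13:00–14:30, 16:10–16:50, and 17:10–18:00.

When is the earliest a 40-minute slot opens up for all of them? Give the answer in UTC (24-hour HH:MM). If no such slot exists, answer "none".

16:00

Wei → UTC: 08:30–08:40, 09:20–09:50, 10:20–11:30, 11:50–12:30, 15:00–17:10.
Farrukh → UTC: 10:00–14:00, 15:10–20:00.
Uma → UTC: 12:00–12:30, 13:10–14:40, 16:00–17:30, 19:10–19:50, 20:10–21:00.
Wei ∩ Farrukh: 10:20–11:30, 11:50–12:30, 15:10–17:10.
Wei ∩ Farrukh ∩ Uma: 12:00–12:30, 16:00–17:10.
Windows ≥ 40 min: 16:00–17:10.
Earliest such window starts at 16:00.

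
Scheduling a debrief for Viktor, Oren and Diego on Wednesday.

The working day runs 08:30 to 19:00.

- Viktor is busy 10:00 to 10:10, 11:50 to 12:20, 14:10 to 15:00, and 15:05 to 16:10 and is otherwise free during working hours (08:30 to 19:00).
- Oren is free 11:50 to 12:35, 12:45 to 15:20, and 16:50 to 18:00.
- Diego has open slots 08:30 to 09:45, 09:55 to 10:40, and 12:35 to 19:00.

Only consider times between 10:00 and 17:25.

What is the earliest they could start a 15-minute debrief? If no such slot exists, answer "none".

12:45

Viktor free within 08:30–19:00: 08:30–10:00, 10:10–11:50, 12:20–14:10, 15:00–15:05, 16:10–19:00.
Viktor ∩ Oren: 12:20–12:35, 12:45–14:10, 15:00–15:05, 16:50–18:00.
Viktor ∩ Oren ∩ Diego: 12:45–14:10, 15:00–15:05, 16:50–18:00.
Restricted to 10:00–17:25: 12:45–14:10, 15:00–15:05, 16:50–17:25.
Windows ≥ 15 min: 12:45–14:10, 16:50–17:25.
Earliest such window starts at 12:45.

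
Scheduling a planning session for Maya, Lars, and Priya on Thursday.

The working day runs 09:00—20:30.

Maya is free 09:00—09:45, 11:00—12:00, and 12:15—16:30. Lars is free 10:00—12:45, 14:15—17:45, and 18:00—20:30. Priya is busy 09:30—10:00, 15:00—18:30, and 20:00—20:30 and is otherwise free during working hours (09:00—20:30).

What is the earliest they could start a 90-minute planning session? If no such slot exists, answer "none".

none

Priya free within 09:00–20:30: 09:00–09:30, 10:00–15:00, 18:30–20:00.
Maya ∩ Lars: 11:00–12:00, 12:15–12:45, 14:15–16:30.
Maya ∩ Lars ∩ Priya: 11:00–12:00, 12:15–12:45, 14:15–15:00.
Windows ≥ 90 min: (none).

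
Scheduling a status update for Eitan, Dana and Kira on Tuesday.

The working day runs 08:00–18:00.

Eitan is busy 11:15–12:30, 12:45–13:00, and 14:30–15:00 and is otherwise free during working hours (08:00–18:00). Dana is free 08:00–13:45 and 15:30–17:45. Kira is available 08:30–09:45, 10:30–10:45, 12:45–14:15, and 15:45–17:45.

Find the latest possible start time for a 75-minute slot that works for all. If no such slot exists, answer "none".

16:30

Eitan free within 08:00–18:00: 08:00–11:15, 12:30–12:45, 13:00–14:30, 15:00–18:00.
Eitan ∩ Dana: 08:00–11:15, 12:30–12:45, 13:00–13:45, 15:30–17:45.
Eitan ∩ Dana ∩ Kira: 08:30–09:45, 10:30–10:45, 13:00–13:45, 15:45–17:45.
Windows ≥ 75 min: 08:30–09:45, 15:45–17:45.
Latest start in the last window 15:45–17:45 is 17:45 − 75 min = 16:30.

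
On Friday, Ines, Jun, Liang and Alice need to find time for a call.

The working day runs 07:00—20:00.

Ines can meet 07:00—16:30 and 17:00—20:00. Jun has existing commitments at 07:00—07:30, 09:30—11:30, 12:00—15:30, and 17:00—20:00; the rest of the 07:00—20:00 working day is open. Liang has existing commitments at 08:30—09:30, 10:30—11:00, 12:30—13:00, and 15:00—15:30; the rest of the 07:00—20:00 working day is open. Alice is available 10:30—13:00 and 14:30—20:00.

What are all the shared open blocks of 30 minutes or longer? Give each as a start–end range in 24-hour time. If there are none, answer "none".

Jun free within 07:00–20:00: 07:30–09:30, 11:30–12:00, 15:30–17:00.
Liang free within 07:00–20:00: 07:00–08:30, 09:30–10:30, 11:00–12:30, 13:00–15:00, 15:30–20:00.
Ines ∩ Jun: 07:30–09:30, 11:30–12:00, 15:30–16:30.
Ines ∩ Jun ∩ Liang: 07:30–08:30, 11:30–12:00, 15:30–16:30.
Ines ∩ Jun ∩ Liang ∩ Alice: 11:30–12:00, 15:30–16:30.
Windows ≥ 30 min: 11:30–12:00, 15:30–16:30.

11:30–12:00, 15:30–16:30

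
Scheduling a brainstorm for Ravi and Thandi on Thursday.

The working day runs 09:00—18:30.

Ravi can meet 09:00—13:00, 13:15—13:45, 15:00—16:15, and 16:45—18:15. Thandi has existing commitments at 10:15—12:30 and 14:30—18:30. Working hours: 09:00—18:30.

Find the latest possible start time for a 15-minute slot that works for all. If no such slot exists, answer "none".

Thandi free within 09:00–18:30: 09:00–10:15, 12:30–14:30.
Ravi ∩ Thandi: 09:00–10:15, 12:30–13:00, 13:15–13:45.
Windows ≥ 15 min: 09:00–10:15, 12:30–13:00, 13:15–13:45.
Latest start in the last window 13:15–13:45 is 13:45 − 15 min = 13:30.

13:30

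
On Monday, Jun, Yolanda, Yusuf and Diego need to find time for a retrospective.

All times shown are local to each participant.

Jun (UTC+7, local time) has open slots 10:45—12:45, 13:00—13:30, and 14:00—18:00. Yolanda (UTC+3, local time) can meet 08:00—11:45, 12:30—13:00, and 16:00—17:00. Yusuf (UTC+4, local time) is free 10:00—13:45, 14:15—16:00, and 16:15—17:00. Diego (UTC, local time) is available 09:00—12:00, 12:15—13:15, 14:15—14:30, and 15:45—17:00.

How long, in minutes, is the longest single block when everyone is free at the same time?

Jun → UTC: 03:45–05:45, 06:00–06:30, 07:00–11:00.
Yolanda → UTC: 05:00–08:45, 09:30–10:00, 13:00–14:00.
Yusuf → UTC: 06:00–09:45, 10:15–12:00, 12:15–13:00.
Diego → UTC: 09:00–12:00, 12:15–13:15, 14:15–14:30, 15:45–17:00.
Jun ∩ Yolanda: 05:00–05:45, 06:00–06:30, 07:00–08:45, 09:30–10:00.
Jun ∩ Yolanda ∩ Yusuf: 06:00–06:30, 07:00–08:45, 09:30–09:45.
Jun ∩ Yolanda ∩ Yusuf ∩ Diego: 09:30–09:45.
Single common window of 15 minutes.

15 minutes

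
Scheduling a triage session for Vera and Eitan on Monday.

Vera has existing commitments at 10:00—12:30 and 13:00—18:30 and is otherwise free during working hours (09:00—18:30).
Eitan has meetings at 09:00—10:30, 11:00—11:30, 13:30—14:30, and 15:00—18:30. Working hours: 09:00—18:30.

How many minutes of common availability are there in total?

30 minutes

Vera free within 09:00–18:30: 09:00–10:00, 12:30–13:00.
Eitan free within 09:00–18:30: 10:30–11:00, 11:30–13:30, 14:30–15:00.
Vera ∩ Eitan: 12:30–13:00.
Total common minutes: 30.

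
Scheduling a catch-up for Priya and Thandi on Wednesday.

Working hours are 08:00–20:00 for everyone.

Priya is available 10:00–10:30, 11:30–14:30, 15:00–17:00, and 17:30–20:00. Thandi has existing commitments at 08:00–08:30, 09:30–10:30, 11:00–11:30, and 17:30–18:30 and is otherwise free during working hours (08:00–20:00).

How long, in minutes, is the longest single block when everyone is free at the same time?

180 minutes

Thandi free within 08:00–20:00: 08:30–09:30, 10:30–11:00, 11:30–17:30, 18:30–20:00.
Priya ∩ Thandi: 11:30–14:30, 15:00–17:00, 18:30–20:00.
Common window lengths: 180, 120, 90 min; longest is 180.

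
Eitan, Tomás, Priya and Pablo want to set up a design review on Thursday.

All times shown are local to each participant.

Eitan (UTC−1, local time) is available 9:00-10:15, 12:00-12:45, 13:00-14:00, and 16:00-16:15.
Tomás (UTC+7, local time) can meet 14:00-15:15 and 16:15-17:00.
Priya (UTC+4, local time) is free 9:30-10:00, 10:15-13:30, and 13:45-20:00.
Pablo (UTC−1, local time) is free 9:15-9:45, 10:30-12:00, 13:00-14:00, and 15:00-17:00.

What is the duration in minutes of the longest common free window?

Eitan → UTC: 10:00–11:15, 13:00–13:45, 14:00–15:00, 17:00–17:15.
Tomás → UTC: 07:00–08:15, 09:15–10:00.
Priya → UTC: 05:30–06:00, 06:15–09:30, 09:45–16:00.
Pablo → UTC: 10:15–10:45, 11:30–13:00, 14:00–15:00, 16:00–18:00.
Eitan ∩ Tomás: (none).
Eitan ∩ Tomás ∩ Priya: (none).
Eitan ∩ Tomás ∩ Priya ∩ Pablo: (none).
No common window.

0 minutes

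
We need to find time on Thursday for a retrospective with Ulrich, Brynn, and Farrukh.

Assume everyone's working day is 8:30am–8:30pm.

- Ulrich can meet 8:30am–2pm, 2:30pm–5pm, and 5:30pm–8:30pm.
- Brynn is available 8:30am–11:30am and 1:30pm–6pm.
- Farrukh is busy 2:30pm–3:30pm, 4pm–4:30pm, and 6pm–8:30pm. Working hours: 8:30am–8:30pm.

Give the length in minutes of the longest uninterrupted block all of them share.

180 minutes

Farrukh free within 08:30–20:30: 08:30–14:30, 15:30–16:00, 16:30–18:00.
Ulrich ∩ Brynn: 08:30–11:30, 13:30–14:00, 14:30–17:00, 17:30–18:00.
Ulrich ∩ Brynn ∩ Farrukh: 08:30–11:30, 13:30–14:00, 15:30–16:00, 16:30–17:00, 17:30–18:00.
Common window lengths: 180, 30, 30, 30, 30 min; longest is 180.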